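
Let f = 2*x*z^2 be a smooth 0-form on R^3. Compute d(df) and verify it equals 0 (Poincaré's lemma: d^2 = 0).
d(df) = 0

Step 1: df = sum_i (∂f/∂x_i) dx_i = (2*z^2) dx + (0) dy + (4*x*z) dz.
Step 2: Apply d again. Using the 1-form formula, the coefficient of dx ∧ dy in d(df) is ∂^2 f/∂x ∂y - ∂^2 f/∂y ∂x = (0) - (0) = 0 (equality of mixed partials for smooth f).
Similarly for dx ∧ dz and dy ∧ dz — all coefficients vanish. So d(df) = 0.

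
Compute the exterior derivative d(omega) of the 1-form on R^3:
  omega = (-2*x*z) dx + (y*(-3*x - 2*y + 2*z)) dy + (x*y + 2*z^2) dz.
d(omega) = (-3*y) dx ∧ dy + (2*x + y) dx ∧ dz + (x - 2*y) dy ∧ dz

For a 1-form omega = sum_i f_i dx_i, the exterior derivative is
  d(omega) = sum_{i < j} (∂f_j/∂x_i - ∂f_i/∂x_j) dx_i ∧ dx_j.
  coefficient of dx ∧ dy: ∂f_2/∂x - ∂f_1/∂y = ∂(y*(-3*x - 2*y + 2*z))/∂x - ∂(-2*x*z)/∂y = -3*y
  coefficient of dx ∧ dz: ∂f_3/∂x - ∂f_1/∂z = ∂(x*y + 2*z^2)/∂x - ∂(-2*x*z)/∂z = 2*x + y
  coefficient of dy ∧ dz: ∂f_3/∂y - ∂f_2/∂z = ∂(x*y + 2*z^2)/∂y - ∂(y*(-3*x - 2*y + 2*z))/∂z = x - 2*y
Assembling: d(omega) = (-3*y) dx ∧ dy + (2*x + y) dx ∧ dz + (x - 2*y) dy ∧ dz.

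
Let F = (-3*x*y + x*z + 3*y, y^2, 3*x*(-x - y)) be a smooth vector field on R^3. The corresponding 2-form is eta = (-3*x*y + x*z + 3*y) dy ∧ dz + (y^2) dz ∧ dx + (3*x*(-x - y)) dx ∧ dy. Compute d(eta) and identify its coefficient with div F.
d(eta) = (-y + z) dx ∧ dy ∧ dz; div F = -y + z

For a 2-form in R^3 of the form above, applying d gives a 3-form with coefficient ∂P/∂x + ∂Q/∂y + ∂R/∂z:
  ∂P/∂x = -3*y + z
  ∂Q/∂y = 2*y
  ∂R/∂z = 0
Sum = -y + z, which is exactly div F.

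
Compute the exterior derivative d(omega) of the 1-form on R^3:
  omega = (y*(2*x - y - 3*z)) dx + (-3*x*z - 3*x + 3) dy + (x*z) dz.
d(omega) = (-2*x + 2*y - 3) dx ∧ dy + (3*y + z) dx ∧ dz + (3*x) dy ∧ dz

For a 1-form omega = sum_i f_i dx_i, the exterior derivative is
  d(omega) = sum_{i < j} (∂f_j/∂x_i - ∂f_i/∂x_j) dx_i ∧ dx_j.
  coefficient of dx ∧ dy: ∂f_2/∂x - ∂f_1/∂y = ∂(-3*x*z - 3*x + 3)/∂x - ∂(y*(2*x - y - 3*z))/∂y = -2*x + 2*y - 3
  coefficient of dx ∧ dz: ∂f_3/∂x - ∂f_1/∂z = ∂(x*z)/∂x - ∂(y*(2*x - y - 3*z))/∂z = 3*y + z
  coefficient of dy ∧ dz: ∂f_3/∂y - ∂f_2/∂z = ∂(x*z)/∂y - ∂(-3*x*z - 3*x + 3)/∂z = 3*x
Assembling: d(omega) = (-2*x + 2*y - 3) dx ∧ dy + (3*y + z) dx ∧ dz + (3*x) dy ∧ dz.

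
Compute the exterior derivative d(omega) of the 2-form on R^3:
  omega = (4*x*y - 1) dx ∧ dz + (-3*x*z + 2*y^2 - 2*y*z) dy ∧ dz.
d(omega) = (-4*x - 3*z) dx ∧ dy ∧ dz

For a 2-form omega = sum_{i<j} g_{ij} dx_i ∧ dx_j, the exterior derivative is
  d(omega) = sum_{i<j} d(g_{ij}) ∧ dx_i ∧ dx_j = sum_{i<j, k} (∂g_{ij}/∂x_k) dx_k ∧ dx_i ∧ dx_j.
Expand each term, using dx_k ∧ dx_i ∧ dx_j = sgn(permutation) dx_{(a)} ∧ dx_{(b)} ∧ dx_{(c)} with (a < b < c) sorted:
  d(4*x*y - 1) includes (∂/∂y)(4*x*y - 1) dy = (4*x) dy, which multiplied by dx ∧ dz gives (-4*x) dx ∧ dy ∧ dz
  d(-3*x*z + 2*y^2 - 2*y*z) includes (∂/∂x)(-3*x*z + 2*y^2 - 2*y*z) dx = (-3*z) dx, which multiplied by dy ∧ dz gives (-3*z) dx ∧ dy ∧ dz
Collecting like 3-forms: d(omega) = (-4*x - 3*z) dx ∧ dy ∧ dz.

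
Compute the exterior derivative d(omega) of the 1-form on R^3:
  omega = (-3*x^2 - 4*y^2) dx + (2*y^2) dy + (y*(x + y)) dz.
d(omega) = (8*y) dx ∧ dy + (y) dx ∧ dz + (x + 2*y) dy ∧ dz

For a 1-form omega = sum_i f_i dx_i, the exterior derivative is
  d(omega) = sum_{i < j} (∂f_j/∂x_i - ∂f_i/∂x_j) dx_i ∧ dx_j.
  coefficient of dx ∧ dy: ∂f_2/∂x - ∂f_1/∂y = ∂(2*y^2)/∂x - ∂(-3*x^2 - 4*y^2)/∂y = 8*y
  coefficient of dx ∧ dz: ∂f_3/∂x - ∂f_1/∂z = ∂(y*(x + y))/∂x - ∂(-3*x^2 - 4*y^2)/∂z = y
  coefficient of dy ∧ dz: ∂f_3/∂y - ∂f_2/∂z = ∂(y*(x + y))/∂y - ∂(2*y^2)/∂z = x + 2*y
Assembling: d(omega) = (8*y) dx ∧ dy + (y) dx ∧ dz + (x + 2*y) dy ∧ dz.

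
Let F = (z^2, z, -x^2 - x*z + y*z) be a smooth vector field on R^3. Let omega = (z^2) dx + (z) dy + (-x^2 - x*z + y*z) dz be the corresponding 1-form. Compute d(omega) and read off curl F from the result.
d(omega) = (z - 1) dy ∧ dz + (2*x + 3*z) dz ∧ dx + (0) dx ∧ dy; curl F = (z - 1, 2*x + 3*z, 0)

d omega = sum_{i<j} (∂f_j/∂x_i - ∂f_i/∂x_j) dx_i ∧ dx_j. Under the identification (dy ∧ dz, dz ∧ dx, dx ∧ dy) ↔ (e_x, e_y, e_z), the coefficients are exactly the components of curl F. Compute:
  ∂R/∂y - ∂Q/∂z = (z) - (1) = z - 1
  ∂P/∂z - ∂R/∂x = (2*z) - (-2*x - z) = 2*x + 3*z
  ∂Q/∂x - ∂P/∂y = (0) - (0) = 0.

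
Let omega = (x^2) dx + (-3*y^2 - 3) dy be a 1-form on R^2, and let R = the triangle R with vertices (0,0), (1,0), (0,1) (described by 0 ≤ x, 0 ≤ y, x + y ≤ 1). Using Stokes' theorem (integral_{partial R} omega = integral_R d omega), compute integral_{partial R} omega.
integral_(partial R) omega = 0

Stokes: integral_partial_R omega = integral_R d omega with d omega = (∂Q/∂x - ∂P/∂y) dx ∧ dy.
  ∂Q/∂x = 0
  ∂P/∂y = 0
  integrand = ∂Q/∂x - ∂P/∂y = 0.
Integrating over R: integral_0^1 integral_0^{1-x} (0) dy dx = 0.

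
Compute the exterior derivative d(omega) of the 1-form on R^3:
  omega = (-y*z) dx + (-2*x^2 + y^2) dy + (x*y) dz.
d(omega) = (-4*x + z) dx ∧ dy + (2*y) dx ∧ dz + (x) dy ∧ dz

For a 1-form omega = sum_i f_i dx_i, the exterior derivative is
  d(omega) = sum_{i < j} (∂f_j/∂x_i - ∂f_i/∂x_j) dx_i ∧ dx_j.
  coefficient of dx ∧ dy: ∂f_2/∂x - ∂f_1/∂y = ∂(-2*x^2 + y^2)/∂x - ∂(-y*z)/∂y = -4*x + z
  coefficient of dx ∧ dz: ∂f_3/∂x - ∂f_1/∂z = ∂(x*y)/∂x - ∂(-y*z)/∂z = 2*y
  coefficient of dy ∧ dz: ∂f_3/∂y - ∂f_2/∂z = ∂(x*y)/∂y - ∂(-2*x^2 + y^2)/∂z = x
Assembling: d(omega) = (-4*x + z) dx ∧ dy + (2*y) dx ∧ dz + (x) dy ∧ dz.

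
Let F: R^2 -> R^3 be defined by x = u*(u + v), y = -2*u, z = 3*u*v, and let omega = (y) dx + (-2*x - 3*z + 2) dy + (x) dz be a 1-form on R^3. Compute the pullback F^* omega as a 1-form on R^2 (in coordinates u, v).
F^* omega = (3*u^2*v + 3*u*v^2 + 20*u*v - 4) du + (u^2*(3*u + 3*v - 2)) dv

Using F^*(f dg) = (f ∘ F) d(g ∘ F), substitute each coordinate x_i by F_i(u, v) in f_i, and replace dx_i by d F_i = (∂F_i/∂u) du + (∂F_i/∂v) dv.
  For the x component: f_1(F) = -2*u; d F_1 = (2*u + v) du + (u) dv
  For the y component: f_2(F) = -2*u^2 - 11*u*v + 2; d F_2 = (-2) du + (0) dv
  For the z component: f_3(F) = u*(u + v); d F_3 = (3*v) du + (3*u) dv
Combining and collecting du, dv coefficients:
  coeff of du: 3*u^2*v + 3*u*v^2 + 20*u*v - 4
  coeff of dv: u^2*(3*u + 3*v - 2)
F^* omega = (3*u^2*v + 3*u*v^2 + 20*u*v - 4) du + (u^2*(3*u + 3*v - 2)) dv.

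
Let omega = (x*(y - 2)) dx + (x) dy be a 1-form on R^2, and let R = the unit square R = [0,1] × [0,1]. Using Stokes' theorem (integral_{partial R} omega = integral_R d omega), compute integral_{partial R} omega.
integral_(partial R) omega = 1/2

Stokes: integral_partial_R omega = integral_R d omega with d omega = (∂Q/∂x - ∂P/∂y) dx ∧ dy.
  ∂Q/∂x = 1
  ∂P/∂y = x
  integrand = ∂Q/∂x - ∂P/∂y = 1 - x.
Integrating over R: integral_0^1 integral_0^1 (1 - x) dx dy = 1/2.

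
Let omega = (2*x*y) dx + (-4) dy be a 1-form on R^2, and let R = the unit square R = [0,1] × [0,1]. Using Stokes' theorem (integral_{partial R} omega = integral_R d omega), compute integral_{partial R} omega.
integral_(partial R) omega = -1

Stokes: integral_partial_R omega = integral_R d omega with d omega = (∂Q/∂x - ∂P/∂y) dx ∧ dy.
  ∂Q/∂x = 0
  ∂P/∂y = 2*x
  integrand = ∂Q/∂x - ∂P/∂y = -2*x.
Integrating over R: integral_0^1 integral_0^1 (-2*x) dx dy = -1.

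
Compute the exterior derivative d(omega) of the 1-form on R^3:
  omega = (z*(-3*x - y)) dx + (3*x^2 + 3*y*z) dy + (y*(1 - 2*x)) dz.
d(omega) = (6*x + z) dx ∧ dy + (3*x - y) dx ∧ dz + (-2*x - 3*y + 1) dy ∧ dz

For a 1-form omega = sum_i f_i dx_i, the exterior derivative is
  d(omega) = sum_{i < j} (∂f_j/∂x_i - ∂f_i/∂x_j) dx_i ∧ dx_j.
  coefficient of dx ∧ dy: ∂f_2/∂x - ∂f_1/∂y = ∂(3*x^2 + 3*y*z)/∂x - ∂(z*(-3*x - y))/∂y = 6*x + z
  coefficient of dx ∧ dz: ∂f_3/∂x - ∂f_1/∂z = ∂(y*(1 - 2*x))/∂x - ∂(z*(-3*x - y))/∂z = 3*x - y
  coefficient of dy ∧ dz: ∂f_3/∂y - ∂f_2/∂z = ∂(y*(1 - 2*x))/∂y - ∂(3*x^2 + 3*y*z)/∂z = -2*x - 3*y + 1
Assembling: d(omega) = (6*x + z) dx ∧ dy + (3*x - y) dx ∧ dz + (-2*x - 3*y + 1) dy ∧ dz.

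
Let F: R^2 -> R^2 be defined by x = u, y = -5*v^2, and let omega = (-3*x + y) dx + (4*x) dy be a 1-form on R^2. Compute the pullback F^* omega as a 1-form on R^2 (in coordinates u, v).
F^* omega = (-3*u - 5*v^2) du + (-40*u*v) dv

Using F^*(f dg) = (f ∘ F) d(g ∘ F), substitute each coordinate x_i by F_i(u, v) in f_i, and replace dx_i by d F_i = (∂F_i/∂u) du + (∂F_i/∂v) dv.
  For the x component: f_1(F) = -3*u - 5*v^2; d F_1 = (1) du + (0) dv
  For the y component: f_2(F) = 4*u; d F_2 = (0) du + (-10*v) dv
Combining and collecting du, dv coefficients:
  coeff of du: -3*u - 5*v^2
  coeff of dv: -40*u*v
F^* omega = (-3*u - 5*v^2) du + (-40*u*v) dv.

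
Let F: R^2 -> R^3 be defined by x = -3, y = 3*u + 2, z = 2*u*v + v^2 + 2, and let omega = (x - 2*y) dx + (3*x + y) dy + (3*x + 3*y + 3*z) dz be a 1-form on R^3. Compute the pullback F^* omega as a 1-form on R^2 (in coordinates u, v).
F^* omega = (12*u*v^2 + 18*u*v + 9*u + 6*v^3 + 6*v - 21) du + (12*u^2*v + 18*u^2 + 18*u*v^2 + 18*u*v + 6*u + 6*v^3 + 6*v) dv

Using F^*(f dg) = (f ∘ F) d(g ∘ F), substitute each coordinate x_i by F_i(u, v) in f_i, and replace dx_i by d F_i = (∂F_i/∂u) du + (∂F_i/∂v) dv.
  For the x component: f_1(F) = -6*u - 7; d F_1 = (0) du + (0) dv
  For the y component: f_2(F) = 3*u - 7; d F_2 = (3) du + (0) dv
  For the z component: f_3(F) = 6*u*v + 9*u + 3*v^2 + 3; d F_3 = (2*v) du + (2*u + 2*v) dv
Combining and collecting du, dv coefficients:
  coeff of du: 12*u*v^2 + 18*u*v + 9*u + 6*v^3 + 6*v - 21
  coeff of dv: 12*u^2*v + 18*u^2 + 18*u*v^2 + 18*u*v + 6*u + 6*v^3 + 6*v
F^* omega = (12*u*v^2 + 18*u*v + 9*u + 6*v^3 + 6*v - 21) du + (12*u^2*v + 18*u^2 + 18*u*v^2 + 18*u*v + 6*u + 6*v^3 + 6*v) dv.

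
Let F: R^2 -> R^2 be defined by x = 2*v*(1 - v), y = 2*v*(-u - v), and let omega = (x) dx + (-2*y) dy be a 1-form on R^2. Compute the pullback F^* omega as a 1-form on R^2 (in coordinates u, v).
F^* omega = (8*v^2*(-u - v)) du + (4*v*(-2*u^2 - 6*u*v - 2*v^2 - 3*v + 1)) dv

Using F^*(f dg) = (f ∘ F) d(g ∘ F), substitute each coordinate x_i by F_i(u, v) in f_i, and replace dx_i by d F_i = (∂F_i/∂u) du + (∂F_i/∂v) dv.
  For the x component: f_1(F) = 2*v*(1 - v); d F_1 = (0) du + (2 - 4*v) dv
  For the y component: f_2(F) = 4*v*(u + v); d F_2 = (-2*v) du + (-2*u - 4*v) dv
Combining and collecting du, dv coefficients:
  coeff of du: 8*v^2*(-u - v)
  coeff of dv: 4*v*(-2*u^2 - 6*u*v - 2*v^2 - 3*v + 1)
F^* omega = (8*v^2*(-u - v)) du + (4*v*(-2*u^2 - 6*u*v - 2*v^2 - 3*v + 1)) dv.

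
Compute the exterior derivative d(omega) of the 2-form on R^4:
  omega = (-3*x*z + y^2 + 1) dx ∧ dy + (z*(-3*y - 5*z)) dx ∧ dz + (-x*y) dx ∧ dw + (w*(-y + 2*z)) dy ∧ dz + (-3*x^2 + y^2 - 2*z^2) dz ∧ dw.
d(omega) = (-3*x + 3*z) dx ∧ dy ∧ dz + (x) dx ∧ dy ∧ dw + (y + 2*z) dy ∧ dz ∧ dw + (-6*x) dx ∧ dz ∧ dw

For a 2-form omega = sum_{i<j} g_{ij} dx_i ∧ dx_j, the exterior derivative is
  d(omega) = sum_{i<j} d(g_{ij}) ∧ dx_i ∧ dx_j = sum_{i<j, k} (∂g_{ij}/∂x_k) dx_k ∧ dx_i ∧ dx_j.
Expand each term, using dx_k ∧ dx_i ∧ dx_j = sgn(permutation) dx_{(a)} ∧ dx_{(b)} ∧ dx_{(c)} with (a < b < c) sorted:
  d(-3*x*z + y^2 + 1) includes (∂/∂z)(-3*x*z + y^2 + 1) dz = (-3*x) dz, which multiplied by dx ∧ dy gives (-3*x) dx ∧ dy ∧ dz
  d(z*(-3*y - 5*z)) includes (∂/∂y)(z*(-3*y - 5*z)) dy = (-3*z) dy, which multiplied by dx ∧ dz gives (3*z) dx ∧ dy ∧ dz
  d(-x*y) includes (∂/∂y)(-x*y) dy = (-x) dy, which multiplied by dx ∧ dw gives (x) dx ∧ dy ∧ dw
  d(w*(-y + 2*z)) includes (∂/∂w)(w*(-y + 2*z)) dw = (-y + 2*z) dw, which multiplied by dy ∧ dz gives (-y + 2*z) dy ∧ dz ∧ dw
  d(-3*x^2 + y^2 - 2*z^2) includes (∂/∂x)(-3*x^2 + y^2 - 2*z^2) dx = (-6*x) dx, which multiplied by dz ∧ dw gives (-6*x) dx ∧ dz ∧ dw
  d(-3*x^2 + y^2 - 2*z^2) includes (∂/∂y)(-3*x^2 + y^2 - 2*z^2) dy = (2*y) dy, which multiplied by dz ∧ dw gives (2*y) dy ∧ dz ∧ dw
Collecting like 3-forms: d(omega) = (-3*x + 3*z) dx ∧ dy ∧ dz + (x) dx ∧ dy ∧ dw + (y + 2*z) dy ∧ dz ∧ dw + (-6*x) dx ∧ dz ∧ dw.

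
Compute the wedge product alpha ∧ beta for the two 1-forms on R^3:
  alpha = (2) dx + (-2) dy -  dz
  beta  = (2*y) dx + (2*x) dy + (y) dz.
alpha ∧ beta = (4*x + 4*y) dx ∧ dy + (4*y) dx ∧ dz + (2*x - 2*y) dy ∧ dz

Distribute the wedge, using dx_i ∧ dx_j = -dx_j ∧ dx_i and dx_i ∧ dx_i = 0. For each pair (i, j) with i < j, the coefficient of dx_i ∧ dx_j in alpha ∧ beta is (alpha_i * beta_j - alpha_j * beta_i). Collecting: alpha ∧ beta = (4*x + 4*y) dx ∧ dy + (4*y) dx ∧ dz + (2*x - 2*y) dy ∧ dz.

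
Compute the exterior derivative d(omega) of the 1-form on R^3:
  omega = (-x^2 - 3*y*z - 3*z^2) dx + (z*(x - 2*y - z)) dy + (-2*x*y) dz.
d(omega) = (4*z) dx ∧ dy + (y + 6*z) dx ∧ dz + (-3*x + 2*y + 2*z) dy ∧ dz

For a 1-form omega = sum_i f_i dx_i, the exterior derivative is
  d(omega) = sum_{i < j} (∂f_j/∂x_i - ∂f_i/∂x_j) dx_i ∧ dx_j.
  coefficient of dx ∧ dy: ∂f_2/∂x - ∂f_1/∂y = ∂(z*(x - 2*y - z))/∂x - ∂(-x^2 - 3*y*z - 3*z^2)/∂y = 4*z
  coefficient of dx ∧ dz: ∂f_3/∂x - ∂f_1/∂z = ∂(-2*x*y)/∂x - ∂(-x^2 - 3*y*z - 3*z^2)/∂z = y + 6*z
  coefficient of dy ∧ dz: ∂f_3/∂y - ∂f_2/∂z = ∂(-2*x*y)/∂y - ∂(z*(x - 2*y - z))/∂z = -3*x + 2*y + 2*z
Assembling: d(omega) = (4*z) dx ∧ dy + (y + 6*z) dx ∧ dz + (-3*x + 2*y + 2*z) dy ∧ dz.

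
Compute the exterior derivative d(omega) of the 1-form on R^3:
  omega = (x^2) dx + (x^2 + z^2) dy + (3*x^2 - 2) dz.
d(omega) = (2*x) dx ∧ dy + (6*x) dx ∧ dz + (-2*z) dy ∧ dz

For a 1-form omega = sum_i f_i dx_i, the exterior derivative is
  d(omega) = sum_{i < j} (∂f_j/∂x_i - ∂f_i/∂x_j) dx_i ∧ dx_j.
  coefficient of dx ∧ dy: ∂f_2/∂x - ∂f_1/∂y = ∂(x^2 + z^2)/∂x - ∂(x^2)/∂y = 2*x
  coefficient of dx ∧ dz: ∂f_3/∂x - ∂f_1/∂z = ∂(3*x^2 - 2)/∂x - ∂(x^2)/∂z = 6*x
  coefficient of dy ∧ dz: ∂f_3/∂y - ∂f_2/∂z = ∂(3*x^2 - 2)/∂y - ∂(x^2 + z^2)/∂z = -2*z
Assembling: d(omega) = (2*x) dx ∧ dy + (6*x) dx ∧ dz + (-2*z) dy ∧ dz.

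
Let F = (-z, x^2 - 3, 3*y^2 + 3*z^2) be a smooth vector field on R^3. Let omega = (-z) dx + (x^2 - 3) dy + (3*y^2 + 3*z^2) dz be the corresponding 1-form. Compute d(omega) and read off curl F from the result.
d(omega) = (6*y) dy ∧ dz + (-1) dz ∧ dx + (2*x) dx ∧ dy; curl F = (6*y, -1, 2*x)

d omega = sum_{i<j} (∂f_j/∂x_i - ∂f_i/∂x_j) dx_i ∧ dx_j. Under the identification (dy ∧ dz, dz ∧ dx, dx ∧ dy) ↔ (e_x, e_y, e_z), the coefficients are exactly the components of curl F. Compute:
  ∂R/∂y - ∂Q/∂z = (6*y) - (0) = 6*y
  ∂P/∂z - ∂R/∂x = (-1) - (0) = -1
  ∂Q/∂x - ∂P/∂y = (2*x) - (0) = 2*x.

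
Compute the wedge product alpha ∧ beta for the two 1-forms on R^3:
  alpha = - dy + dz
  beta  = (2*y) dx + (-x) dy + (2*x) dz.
alpha ∧ beta = (2*y) dx ∧ dy + (-x) dy ∧ dz + (-2*y) dx ∧ dz

Distribute the wedge, using dx_i ∧ dx_j = -dx_j ∧ dx_i and dx_i ∧ dx_i = 0. For each pair (i, j) with i < j, the coefficient of dx_i ∧ dx_j in alpha ∧ beta is (alpha_i * beta_j - alpha_j * beta_i). Collecting: alpha ∧ beta = (2*y) dx ∧ dy + (-x) dy ∧ dz + (-2*y) dx ∧ dz.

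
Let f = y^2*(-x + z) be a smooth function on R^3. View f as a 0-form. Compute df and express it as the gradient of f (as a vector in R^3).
df = (-y^2) dx + (2*y*(-x + z)) dy + (y^2) dz; grad f = (-y^2, 2*y*(-x + z), y^2)

For a 0-form f, d f = (∂f/∂x) dx + (∂f/∂y) dy + (∂f/∂z) dz. The components of the vector representation are exactly the entries of grad f in Cartesian coordinates:
  ∂f/∂x = -y^2
  ∂f/∂y = 2*y*(-x + z)
  ∂f/∂z = y^2.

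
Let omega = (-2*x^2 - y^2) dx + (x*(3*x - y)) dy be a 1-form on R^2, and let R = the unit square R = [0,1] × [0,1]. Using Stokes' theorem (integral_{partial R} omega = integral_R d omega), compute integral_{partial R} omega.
integral_(partial R) omega = 7/2

Stokes: integral_partial_R omega = integral_R d omega with d omega = (∂Q/∂x - ∂P/∂y) dx ∧ dy.
  ∂Q/∂x = 6*x - y
  ∂P/∂y = -2*y
  integrand = ∂Q/∂x - ∂P/∂y = 6*x + y.
Integrating over R: integral_0^1 integral_0^1 (6*x + y) dx dy = 7/2.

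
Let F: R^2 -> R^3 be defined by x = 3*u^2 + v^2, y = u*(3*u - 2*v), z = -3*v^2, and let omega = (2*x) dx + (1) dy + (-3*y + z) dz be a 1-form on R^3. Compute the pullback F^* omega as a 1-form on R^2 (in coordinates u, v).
F^* omega = (36*u^3 + 12*u*v^2 + 6*u - 2*v) du + (66*u^2*v - 36*u*v^2 - 2*u + 22*v^3) dv

Using F^*(f dg) = (f ∘ F) d(g ∘ F), substitute each coordinate x_i by F_i(u, v) in f_i, and replace dx_i by d F_i = (∂F_i/∂u) du + (∂F_i/∂v) dv.
  For the x component: f_1(F) = 6*u^2 + 2*v^2; d F_1 = (6*u) du + (2*v) dv
  For the y component: f_2(F) = 1; d F_2 = (6*u - 2*v) du + (-2*u) dv
  For the z component: f_3(F) = -9*u^2 + 6*u*v - 3*v^2; d F_3 = (0) du + (-6*v) dv
Combining and collecting du, dv coefficients:
  coeff of du: 36*u^3 + 12*u*v^2 + 6*u - 2*v
  coeff of dv: 66*u^2*v - 36*u*v^2 - 2*u + 22*v^3
F^* omega = (36*u^3 + 12*u*v^2 + 6*u - 2*v) du + (66*u^2*v - 36*u*v^2 - 2*u + 22*v^3) dv.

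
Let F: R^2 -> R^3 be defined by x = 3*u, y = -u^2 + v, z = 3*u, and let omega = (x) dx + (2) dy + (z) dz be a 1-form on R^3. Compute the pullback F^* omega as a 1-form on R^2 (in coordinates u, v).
F^* omega = (14*u) du + (2) dv

Using F^*(f dg) = (f ∘ F) d(g ∘ F), substitute each coordinate x_i by F_i(u, v) in f_i, and replace dx_i by d F_i = (∂F_i/∂u) du + (∂F_i/∂v) dv.
  For the x component: f_1(F) = 3*u; d F_1 = (3) du + (0) dv
  For the y component: f_2(F) = 2; d F_2 = (-2*u) du + (1) dv
  For the z component: f_3(F) = 3*u; d F_3 = (3) du + (0) dv
Combining and collecting du, dv coefficients:
  coeff of du: 14*u
  coeff of dv: 2
F^* omega = (14*u) du + (2) dv.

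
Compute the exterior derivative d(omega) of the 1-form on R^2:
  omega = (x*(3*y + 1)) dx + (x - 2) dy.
d(omega) = (1 - 3*x) dx ∧ dy

For a 1-form omega = sum_i f_i dx_i, the exterior derivative is
  d(omega) = sum_{i < j} (∂f_j/∂x_i - ∂f_i/∂x_j) dx_i ∧ dx_j.
  coefficient of dx ∧ dy: ∂f_2/∂x - ∂f_1/∂y = ∂(x - 2)/∂x - ∂(x*(3*y + 1))/∂y = 1 - 3*x
Assembling: d(omega) = (1 - 3*x) dx ∧ dy.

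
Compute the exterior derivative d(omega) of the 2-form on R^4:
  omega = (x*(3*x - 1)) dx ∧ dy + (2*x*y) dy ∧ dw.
d(omega) = (2*y) dx ∧ dy ∧ dw

For a 2-form omega = sum_{i<j} g_{ij} dx_i ∧ dx_j, the exterior derivative is
  d(omega) = sum_{i<j} d(g_{ij}) ∧ dx_i ∧ dx_j = sum_{i<j, k} (∂g_{ij}/∂x_k) dx_k ∧ dx_i ∧ dx_j.
Expand each term, using dx_k ∧ dx_i ∧ dx_j = sgn(permutation) dx_{(a)} ∧ dx_{(b)} ∧ dx_{(c)} with (a < b < c) sorted:
  d(2*x*y) includes (∂/∂x)(2*x*y) dx = (2*y) dx, which multiplied by dy ∧ dw gives (2*y) dx ∧ dy ∧ dw
Collecting like 3-forms: d(omega) = (2*y) dx ∧ dy ∧ dw.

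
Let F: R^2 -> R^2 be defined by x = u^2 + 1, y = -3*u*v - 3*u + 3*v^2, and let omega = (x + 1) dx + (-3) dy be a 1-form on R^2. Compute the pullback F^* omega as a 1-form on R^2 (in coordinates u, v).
F^* omega = (2*u^3 + 4*u + 9*v + 9) du + (9*u - 18*v) dv

Using F^*(f dg) = (f ∘ F) d(g ∘ F), substitute each coordinate x_i by F_i(u, v) in f_i, and replace dx_i by d F_i = (∂F_i/∂u) du + (∂F_i/∂v) dv.
  For the x component: f_1(F) = u^2 + 2; d F_1 = (2*u) du + (0) dv
  For the y component: f_2(F) = -3; d F_2 = (-3*v - 3) du + (-3*u + 6*v) dv
Combining and collecting du, dv coefficients:
  coeff of du: 2*u^3 + 4*u + 9*v + 9
  coeff of dv: 9*u - 18*v
F^* omega = (2*u^3 + 4*u + 9*v + 9) du + (9*u - 18*v) dv.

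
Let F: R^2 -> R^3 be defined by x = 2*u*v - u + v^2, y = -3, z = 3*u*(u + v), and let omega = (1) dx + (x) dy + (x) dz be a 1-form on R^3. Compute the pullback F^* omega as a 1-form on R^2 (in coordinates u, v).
F^* omega = (12*u^2*v - 6*u^2 + 12*u*v^2 - 3*u*v + 3*v^3 + 2*v - 1) du + (6*u^2*v - 3*u^2 + 3*u*v^2 + 2*u + 2*v) dv

Using F^*(f dg) = (f ∘ F) d(g ∘ F), substitute each coordinate x_i by F_i(u, v) in f_i, and replace dx_i by d F_i = (∂F_i/∂u) du + (∂F_i/∂v) dv.
  For the x component: f_1(F) = 1; d F_1 = (2*v - 1) du + (2*u + 2*v) dv
  For the y component: f_2(F) = 2*u*v - u + v^2; d F_2 = (0) du + (0) dv
  For the z component: f_3(F) = 2*u*v - u + v^2; d F_3 = (6*u + 3*v) du + (3*u) dv
Combining and collecting du, dv coefficients:
  coeff of du: 12*u^2*v - 6*u^2 + 12*u*v^2 - 3*u*v + 3*v^3 + 2*v - 1
  coeff of dv: 6*u^2*v - 3*u^2 + 3*u*v^2 + 2*u + 2*v
F^* omega = (12*u^2*v - 6*u^2 + 12*u*v^2 - 3*u*v + 3*v^3 + 2*v - 1) du + (6*u^2*v - 3*u^2 + 3*u*v^2 + 2*u + 2*v) dv.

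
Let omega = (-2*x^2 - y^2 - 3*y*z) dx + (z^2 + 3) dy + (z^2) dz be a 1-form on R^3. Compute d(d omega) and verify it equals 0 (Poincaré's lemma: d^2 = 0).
d(d omega) = 0

Step 1: d omega = sum_{i<j} (∂f_j/∂x_i - ∂f_i/∂x_j) dx_i ∧ dx_j:
  coeff of dx ∧ dy: 2*y + 3*z
  coeff of dx ∧ dz: 3*y
  coeff of dy ∧ dz: -2*z
Step 2: Apply d again to each 2-form coefficient. The only possible 3-form in R^3 is dx ∧ dy ∧ dz, with coefficient
  ∂(coeff of dy∧dz)/∂x - ∂(coeff of dx∧dz)/∂y + ∂(coeff of dx∧dy)/∂z
  = ∂/∂x (-2*z) - ∂/∂y (3*y) + ∂/∂z (2*y + 3*z).
Each of these terms simplifies to sums of mixed partials that cancel in pairs. The result is 0 (by equality of mixed partials for smooth functions — Schwarz / Clairaut).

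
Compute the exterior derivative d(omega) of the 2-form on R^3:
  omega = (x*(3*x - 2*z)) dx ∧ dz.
d(omega) = 0

For a 2-form omega = sum_{i<j} g_{ij} dx_i ∧ dx_j, the exterior derivative is
  d(omega) = sum_{i<j} d(g_{ij}) ∧ dx_i ∧ dx_j = sum_{i<j, k} (∂g_{ij}/∂x_k) dx_k ∧ dx_i ∧ dx_j.
Expand each term, using dx_k ∧ dx_i ∧ dx_j = sgn(permutation) dx_{(a)} ∧ dx_{(b)} ∧ dx_{(c)} with (a < b < c) sorted:

Collecting like 3-forms: d(omega) = 0.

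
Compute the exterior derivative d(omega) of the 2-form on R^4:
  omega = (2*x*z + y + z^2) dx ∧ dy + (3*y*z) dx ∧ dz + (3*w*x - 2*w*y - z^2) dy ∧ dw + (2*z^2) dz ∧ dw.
d(omega) = (2*x - z) dx ∧ dy ∧ dz + (3*w) dx ∧ dy ∧ dw + (2*z) dy ∧ dz ∧ dw

For a 2-form omega = sum_{i<j} g_{ij} dx_i ∧ dx_j, the exterior derivative is
  d(omega) = sum_{i<j} d(g_{ij}) ∧ dx_i ∧ dx_j = sum_{i<j, k} (∂g_{ij}/∂x_k) dx_k ∧ dx_i ∧ dx_j.
Expand each term, using dx_k ∧ dx_i ∧ dx_j = sgn(permutation) dx_{(a)} ∧ dx_{(b)} ∧ dx_{(c)} with (a < b < c) sorted:
  d(2*x*z + y + z^2) includes (∂/∂z)(2*x*z + y + z^2) dz = (2*x + 2*z) dz, which multiplied by dx ∧ dy gives (2*x + 2*z) dx ∧ dy ∧ dz
  d(3*y*z) includes (∂/∂y)(3*y*z) dy = (3*z) dy, which multiplied by dx ∧ dz gives (-3*z) dx ∧ dy ∧ dz
  d(3*w*x - 2*w*y - z^2) includes (∂/∂x)(3*w*x - 2*w*y - z^2) dx = (3*w) dx, which multiplied by dy ∧ dw gives (3*w) dx ∧ dy ∧ dw
  d(3*w*x - 2*w*y - z^2) includes (∂/∂z)(3*w*x - 2*w*y - z^2) dz = (-2*z) dz, which multiplied by dy ∧ dw gives (2*z) dy ∧ dz ∧ dw
Collecting like 3-forms: d(omega) = (2*x - z) dx ∧ dy ∧ dz + (3*w) dx ∧ dy ∧ dw + (2*z) dy ∧ dz ∧ dw.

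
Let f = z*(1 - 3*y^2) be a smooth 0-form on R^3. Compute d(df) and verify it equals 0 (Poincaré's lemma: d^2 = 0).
d(df) = 0

Step 1: df = sum_i (∂f/∂x_i) dx_i = (0) dx + (-6*y*z) dy + (1 - 3*y^2) dz.
Step 2: Apply d again. Using the 1-form formula, the coefficient of dx ∧ dy in d(df) is ∂^2 f/∂x ∂y - ∂^2 f/∂y ∂x = (0) - (0) = 0 (equality of mixed partials for smooth f).
Similarly for dx ∧ dz and dy ∧ dz — all coefficients vanish. So d(df) = 0.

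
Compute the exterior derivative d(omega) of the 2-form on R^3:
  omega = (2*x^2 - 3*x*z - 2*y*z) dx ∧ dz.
d(omega) = (2*z) dx ∧ dy ∧ dz

For a 2-form omega = sum_{i<j} g_{ij} dx_i ∧ dx_j, the exterior derivative is
  d(omega) = sum_{i<j} d(g_{ij}) ∧ dx_i ∧ dx_j = sum_{i<j, k} (∂g_{ij}/∂x_k) dx_k ∧ dx_i ∧ dx_j.
Expand each term, using dx_k ∧ dx_i ∧ dx_j = sgn(permutation) dx_{(a)} ∧ dx_{(b)} ∧ dx_{(c)} with (a < b < c) sorted:
  d(2*x^2 - 3*x*z - 2*y*z) includes (∂/∂y)(2*x^2 - 3*x*z - 2*y*z) dy = (-2*z) dy, which multiplied by dx ∧ dz gives (2*z) dx ∧ dy ∧ dz
Collecting like 3-forms: d(omega) = (2*z) dx ∧ dy ∧ dz.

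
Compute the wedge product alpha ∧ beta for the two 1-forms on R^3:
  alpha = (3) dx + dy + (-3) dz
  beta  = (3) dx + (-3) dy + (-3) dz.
alpha ∧ beta = (-12) dx ∧ dy + (-12) dy ∧ dz

Distribute the wedge, using dx_i ∧ dx_j = -dx_j ∧ dx_i and dx_i ∧ dx_i = 0. For each pair (i, j) with i < j, the coefficient of dx_i ∧ dx_j in alpha ∧ beta is (alpha_i * beta_j - alpha_j * beta_i). Collecting: alpha ∧ beta = (-12) dx ∧ dy + (-12) dy ∧ dz.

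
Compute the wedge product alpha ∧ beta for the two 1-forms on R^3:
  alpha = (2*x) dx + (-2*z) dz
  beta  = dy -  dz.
alpha ∧ beta = (2*x) dx ∧ dy + (-2*x) dx ∧ dz + (2*z) dy ∧ dz

Distribute the wedge, using dx_i ∧ dx_j = -dx_j ∧ dx_i and dx_i ∧ dx_i = 0. For each pair (i, j) with i < j, the coefficient of dx_i ∧ dx_j in alpha ∧ beta is (alpha_i * beta_j - alpha_j * beta_i). Collecting: alpha ∧ beta = (2*x) dx ∧ dy + (-2*x) dx ∧ dz + (2*z) dy ∧ dz.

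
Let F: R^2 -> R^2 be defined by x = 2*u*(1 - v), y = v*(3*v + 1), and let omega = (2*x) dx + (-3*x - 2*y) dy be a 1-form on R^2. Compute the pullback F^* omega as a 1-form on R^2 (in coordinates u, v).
F^* omega = (8*u*(v^2 - 2*v + 1)) du + (8*u^2*v - 8*u^2 + 36*u*v^2 - 30*u*v - 6*u - 36*v^3 - 18*v^2 - 2*v) dv

Using F^*(f dg) = (f ∘ F) d(g ∘ F), substitute each coordinate x_i by F_i(u, v) in f_i, and replace dx_i by d F_i = (∂F_i/∂u) du + (∂F_i/∂v) dv.
  For the x component: f_1(F) = 4*u*(1 - v); d F_1 = (2 - 2*v) du + (-2*u) dv
  For the y component: f_2(F) = 6*u*v - 6*u - 6*v^2 - 2*v; d F_2 = (0) du + (6*v + 1) dv
Combining and collecting du, dv coefficients:
  coeff of du: 8*u*(v^2 - 2*v + 1)
  coeff of dv: 8*u^2*v - 8*u^2 + 36*u*v^2 - 30*u*v - 6*u - 36*v^3 - 18*v^2 - 2*v
F^* omega = (8*u*(v^2 - 2*v + 1)) du + (8*u^2*v - 8*u^2 + 36*u*v^2 - 30*u*v - 6*u - 36*v^3 - 18*v^2 - 2*v) dv.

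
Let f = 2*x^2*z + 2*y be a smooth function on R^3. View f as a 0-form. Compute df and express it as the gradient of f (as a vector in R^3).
df = (4*x*z) dx + (2) dy + (2*x^2) dz; grad f = (4*x*z, 2, 2*x^2)

For a 0-form f, d f = (∂f/∂x) dx + (∂f/∂y) dy + (∂f/∂z) dz. The components of the vector representation are exactly the entries of grad f in Cartesian coordinates:
  ∂f/∂x = 4*x*z
  ∂f/∂y = 2
  ∂f/∂z = 2*x^2.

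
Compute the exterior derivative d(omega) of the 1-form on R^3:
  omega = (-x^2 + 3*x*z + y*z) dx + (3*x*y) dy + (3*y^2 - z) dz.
d(omega) = (3*y - z) dx ∧ dy + (-3*x - y) dx ∧ dz + (6*y) dy ∧ dz

For a 1-form omega = sum_i f_i dx_i, the exterior derivative is
  d(omega) = sum_{i < j} (∂f_j/∂x_i - ∂f_i/∂x_j) dx_i ∧ dx_j.
  coefficient of dx ∧ dy: ∂f_2/∂x - ∂f_1/∂y = ∂(3*x*y)/∂x - ∂(-x^2 + 3*x*z + y*z)/∂y = 3*y - z
  coefficient of dx ∧ dz: ∂f_3/∂x - ∂f_1/∂z = ∂(3*y^2 - z)/∂x - ∂(-x^2 + 3*x*z + y*z)/∂z = -3*x - y
  coefficient of dy ∧ dz: ∂f_3/∂y - ∂f_2/∂z = ∂(3*y^2 - z)/∂y - ∂(3*x*y)/∂z = 6*y
Assembling: d(omega) = (3*y - z) dx ∧ dy + (-3*x - y) dx ∧ dz + (6*y) dy ∧ dz.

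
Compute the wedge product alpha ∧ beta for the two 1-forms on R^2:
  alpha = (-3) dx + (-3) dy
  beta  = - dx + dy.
alpha ∧ beta = (-6) dx ∧ dy

Distribute the wedge, using dx_i ∧ dx_j = -dx_j ∧ dx_i and dx_i ∧ dx_i = 0. For each pair (i, j) with i < j, the coefficient of dx_i ∧ dx_j in alpha ∧ beta is (alpha_i * beta_j - alpha_j * beta_i). Collecting: alpha ∧ beta = (-6) dx ∧ dy.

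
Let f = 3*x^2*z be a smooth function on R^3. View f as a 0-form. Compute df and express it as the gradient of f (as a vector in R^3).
df = (6*x*z) dx + (0) dy + (3*x^2) dz; grad f = (6*x*z, 0, 3*x^2)

For a 0-form f, d f = (∂f/∂x) dx + (∂f/∂y) dy + (∂f/∂z) dz. The components of the vector representation are exactly the entries of grad f in Cartesian coordinates:
  ∂f/∂x = 6*x*z
  ∂f/∂y = 0
  ∂f/∂z = 3*x^2.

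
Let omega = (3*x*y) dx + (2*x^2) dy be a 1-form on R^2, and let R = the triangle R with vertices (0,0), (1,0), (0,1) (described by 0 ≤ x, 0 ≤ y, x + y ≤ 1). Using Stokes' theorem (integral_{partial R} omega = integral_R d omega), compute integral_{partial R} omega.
integral_(partial R) omega = 1/6

Stokes: integral_partial_R omega = integral_R d omega with d omega = (∂Q/∂x - ∂P/∂y) dx ∧ dy.
  ∂Q/∂x = 4*x
  ∂P/∂y = 3*x
  integrand = ∂Q/∂x - ∂P/∂y = x.
Integrating over R: integral_0^1 integral_0^{1-x} (x) dy dx = 1/6.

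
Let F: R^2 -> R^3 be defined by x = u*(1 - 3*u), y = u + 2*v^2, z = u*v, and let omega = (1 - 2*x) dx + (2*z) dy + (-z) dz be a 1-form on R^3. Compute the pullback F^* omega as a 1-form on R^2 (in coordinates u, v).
F^* omega = (-36*u^3 + 18*u^2 - u*v^2 + 2*u*v - 8*u + 1) du + (u*v*(-u + 8*v)) dv

Using F^*(f dg) = (f ∘ F) d(g ∘ F), substitute each coordinate x_i by F_i(u, v) in f_i, and replace dx_i by d F_i = (∂F_i/∂u) du + (∂F_i/∂v) dv.
  For the x component: f_1(F) = 6*u^2 - 2*u + 1; d F_1 = (1 - 6*u) du + (0) dv
  For the y component: f_2(F) = 2*u*v; d F_2 = (1) du + (4*v) dv
  For the z component: f_3(F) = -u*v; d F_3 = (v) du + (u) dv
Combining and collecting du, dv coefficients:
  coeff of du: -36*u^3 + 18*u^2 - u*v^2 + 2*u*v - 8*u + 1
  coeff of dv: u*v*(-u + 8*v)
F^* omega = (-36*u^3 + 18*u^2 - u*v^2 + 2*u*v - 8*u + 1) du + (u*v*(-u + 8*v)) dv.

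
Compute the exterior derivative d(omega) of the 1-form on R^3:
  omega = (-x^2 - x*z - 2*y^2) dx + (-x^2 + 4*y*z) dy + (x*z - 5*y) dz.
d(omega) = (-2*x + 4*y) dx ∧ dy + (x + z) dx ∧ dz + (-4*y - 5) dy ∧ dz

For a 1-form omega = sum_i f_i dx_i, the exterior derivative is
  d(omega) = sum_{i < j} (∂f_j/∂x_i - ∂f_i/∂x_j) dx_i ∧ dx_j.
  coefficient of dx ∧ dy: ∂f_2/∂x - ∂f_1/∂y = ∂(-x^2 + 4*y*z)/∂x - ∂(-x^2 - x*z - 2*y^2)/∂y = -2*x + 4*y
  coefficient of dx ∧ dz: ∂f_3/∂x - ∂f_1/∂z = ∂(x*z - 5*y)/∂x - ∂(-x^2 - x*z - 2*y^2)/∂z = x + z
  coefficient of dy ∧ dz: ∂f_3/∂y - ∂f_2/∂z = ∂(x*z - 5*y)/∂y - ∂(-x^2 + 4*y*z)/∂z = -4*y - 5
Assembling: d(omega) = (-2*x + 4*y) dx ∧ dy + (x + z) dx ∧ dz + (-4*y - 5) dy ∧ dz.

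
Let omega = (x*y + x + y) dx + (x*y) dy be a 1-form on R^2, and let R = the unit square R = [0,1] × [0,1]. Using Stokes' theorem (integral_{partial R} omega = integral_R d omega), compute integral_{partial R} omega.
integral_(partial R) omega = -1

Stokes: integral_partial_R omega = integral_R d omega with d omega = (∂Q/∂x - ∂P/∂y) dx ∧ dy.
  ∂Q/∂x = y
  ∂P/∂y = x + 1
  integrand = ∂Q/∂x - ∂P/∂y = -x + y - 1.
Integrating over R: integral_0^1 integral_0^1 (-x + y - 1) dx dy = -1.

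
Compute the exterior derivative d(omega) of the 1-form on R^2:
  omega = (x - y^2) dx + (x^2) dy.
d(omega) = (2*x + 2*y) dx ∧ dy

For a 1-form omega = sum_i f_i dx_i, the exterior derivative is
  d(omega) = sum_{i < j} (∂f_j/∂x_i - ∂f_i/∂x_j) dx_i ∧ dx_j.
  coefficient of dx ∧ dy: ∂f_2/∂x - ∂f_1/∂y = ∂(x^2)/∂x - ∂(x - y^2)/∂y = 2*x + 2*y
Assembling: d(omega) = (2*x + 2*y) dx ∧ dy.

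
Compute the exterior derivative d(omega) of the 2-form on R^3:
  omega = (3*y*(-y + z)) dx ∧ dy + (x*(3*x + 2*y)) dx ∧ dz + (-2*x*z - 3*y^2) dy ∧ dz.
d(omega) = (-2*x + 3*y - 2*z) dx ∧ dy ∧ dz

For a 2-form omega = sum_{i<j} g_{ij} dx_i ∧ dx_j, the exterior derivative is
  d(omega) = sum_{i<j} d(g_{ij}) ∧ dx_i ∧ dx_j = sum_{i<j, k} (∂g_{ij}/∂x_k) dx_k ∧ dx_i ∧ dx_j.
Expand each term, using dx_k ∧ dx_i ∧ dx_j = sgn(permutation) dx_{(a)} ∧ dx_{(b)} ∧ dx_{(c)} with (a < b < c) sorted:
  d(3*y*(-y + z)) includes (∂/∂z)(3*y*(-y + z)) dz = (3*y) dz, which multiplied by dx ∧ dy gives (3*y) dx ∧ dy ∧ dz
  d(x*(3*x + 2*y)) includes (∂/∂y)(x*(3*x + 2*y)) dy = (2*x) dy, which multiplied by dx ∧ dz gives (-2*x) dx ∧ dy ∧ dz
  d(-2*x*z - 3*y^2) includes (∂/∂x)(-2*x*z - 3*y^2) dx = (-2*z) dx, which multiplied by dy ∧ dz gives (-2*z) dx ∧ dy ∧ dz
Collecting like 3-forms: d(omega) = (-2*x + 3*y - 2*z) dx ∧ dy ∧ dz.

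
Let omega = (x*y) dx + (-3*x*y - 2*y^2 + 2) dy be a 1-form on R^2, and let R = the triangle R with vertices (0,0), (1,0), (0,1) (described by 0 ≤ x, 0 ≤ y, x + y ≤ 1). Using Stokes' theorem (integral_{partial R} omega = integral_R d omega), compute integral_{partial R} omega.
integral_(partial R) omega = -2/3

Stokes: integral_partial_R omega = integral_R d omega with d omega = (∂Q/∂x - ∂P/∂y) dx ∧ dy.
  ∂Q/∂x = -3*y
  ∂P/∂y = x
  integrand = ∂Q/∂x - ∂P/∂y = -x - 3*y.
Integrating over R: integral_0^1 integral_0^{1-x} (-x - 3*y) dy dx = -2/3.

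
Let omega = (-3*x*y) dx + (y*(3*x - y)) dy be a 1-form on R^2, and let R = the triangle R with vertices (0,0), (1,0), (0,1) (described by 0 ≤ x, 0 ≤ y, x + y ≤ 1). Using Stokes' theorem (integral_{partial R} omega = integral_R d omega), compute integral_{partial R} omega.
integral_(partial R) omega = 1

Stokes: integral_partial_R omega = integral_R d omega with d omega = (∂Q/∂x - ∂P/∂y) dx ∧ dy.
  ∂Q/∂x = 3*y
  ∂P/∂y = -3*x
  integrand = ∂Q/∂x - ∂P/∂y = 3*x + 3*y.
Integrating over R: integral_0^1 integral_0^{1-x} (3*x + 3*y) dy dx = 1.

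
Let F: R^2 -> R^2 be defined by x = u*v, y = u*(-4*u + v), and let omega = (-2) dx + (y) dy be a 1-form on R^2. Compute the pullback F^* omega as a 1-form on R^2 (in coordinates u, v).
F^* omega = (32*u^3 - 12*u^2*v + u*v^2 - 2*v) du + (u*(-4*u^2 + u*v - 2)) dv

Using F^*(f dg) = (f ∘ F) d(g ∘ F), substitute each coordinate x_i by F_i(u, v) in f_i, and replace dx_i by d F_i = (∂F_i/∂u) du + (∂F_i/∂v) dv.
  For the x component: f_1(F) = -2; d F_1 = (v) du + (u) dv
  For the y component: f_2(F) = u*(-4*u + v); d F_2 = (-8*u + v) du + (u) dv
Combining and collecting du, dv coefficients:
  coeff of du: 32*u^3 - 12*u^2*v + u*v^2 - 2*v
  coeff of dv: u*(-4*u^2 + u*v - 2)
F^* omega = (32*u^3 - 12*u^2*v + u*v^2 - 2*v) du + (u*(-4*u^2 + u*v - 2)) dv.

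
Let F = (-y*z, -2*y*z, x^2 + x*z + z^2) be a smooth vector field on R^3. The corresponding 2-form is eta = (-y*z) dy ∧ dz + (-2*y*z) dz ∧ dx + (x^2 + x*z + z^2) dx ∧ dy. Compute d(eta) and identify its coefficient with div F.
d(eta) = (x) dx ∧ dy ∧ dz; div F = x

For a 2-form in R^3 of the form above, applying d gives a 3-form with coefficient ∂P/∂x + ∂Q/∂y + ∂R/∂z:
  ∂P/∂x = 0
  ∂Q/∂y = -2*z
  ∂R/∂z = x + 2*z
Sum = x, which is exactly div F.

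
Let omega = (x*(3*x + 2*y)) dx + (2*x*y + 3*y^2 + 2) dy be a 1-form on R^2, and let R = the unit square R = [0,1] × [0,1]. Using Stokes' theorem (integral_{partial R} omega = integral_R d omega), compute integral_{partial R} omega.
integral_(partial R) omega = 0

Stokes: integral_partial_R omega = integral_R d omega with d omega = (∂Q/∂x - ∂P/∂y) dx ∧ dy.
  ∂Q/∂x = 2*y
  ∂P/∂y = 2*x
  integrand = ∂Q/∂x - ∂P/∂y = -2*x + 2*y.
Integrating over R: integral_0^1 integral_0^1 (-2*x + 2*y) dx dy = 0.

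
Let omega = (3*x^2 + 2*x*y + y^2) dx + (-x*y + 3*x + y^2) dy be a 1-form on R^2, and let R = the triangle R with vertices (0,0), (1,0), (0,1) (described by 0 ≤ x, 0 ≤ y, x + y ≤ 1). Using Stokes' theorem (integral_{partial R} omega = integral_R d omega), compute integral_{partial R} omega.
integral_(partial R) omega = 2/3

Stokes: integral_partial_R omega = integral_R d omega with d omega = (∂Q/∂x - ∂P/∂y) dx ∧ dy.
  ∂Q/∂x = 3 - y
  ∂P/∂y = 2*x + 2*y
  integrand = ∂Q/∂x - ∂P/∂y = -2*x - 3*y + 3.
Integrating over R: integral_0^1 integral_0^{1-x} (-2*x - 3*y + 3) dy dx = 2/3.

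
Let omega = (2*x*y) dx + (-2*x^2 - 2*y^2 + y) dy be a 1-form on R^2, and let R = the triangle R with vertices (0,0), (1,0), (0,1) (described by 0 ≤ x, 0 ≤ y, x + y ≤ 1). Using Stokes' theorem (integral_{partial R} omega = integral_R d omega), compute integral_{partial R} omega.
integral_(partial R) omega = -1

Stokes: integral_partial_R omega = integral_R d omega with d omega = (∂Q/∂x - ∂P/∂y) dx ∧ dy.
  ∂Q/∂x = -4*x
  ∂P/∂y = 2*x
  integrand = ∂Q/∂x - ∂P/∂y = -6*x.
Integrating over R: integral_0^1 integral_0^{1-x} (-6*x) dy dx = -1.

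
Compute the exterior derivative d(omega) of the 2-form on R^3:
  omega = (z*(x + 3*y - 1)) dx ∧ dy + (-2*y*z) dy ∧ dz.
d(omega) = (x + 3*y - 1) dx ∧ dy ∧ dz

For a 2-form omega = sum_{i<j} g_{ij} dx_i ∧ dx_j, the exterior derivative is
  d(omega) = sum_{i<j} d(g_{ij}) ∧ dx_i ∧ dx_j = sum_{i<j, k} (∂g_{ij}/∂x_k) dx_k ∧ dx_i ∧ dx_j.
Expand each term, using dx_k ∧ dx_i ∧ dx_j = sgn(permutation) dx_{(a)} ∧ dx_{(b)} ∧ dx_{(c)} with (a < b < c) sorted:
  d(z*(x + 3*y - 1)) includes (∂/∂z)(z*(x + 3*y - 1)) dz = (x + 3*y - 1) dz, which multiplied by dx ∧ dy gives (x + 3*y - 1) dx ∧ dy ∧ dz
Collecting like 3-forms: d(omega) = (x + 3*y - 1) dx ∧ dy ∧ dz.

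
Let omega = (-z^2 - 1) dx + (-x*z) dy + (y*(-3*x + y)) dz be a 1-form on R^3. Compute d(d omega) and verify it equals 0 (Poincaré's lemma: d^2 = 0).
d(d omega) = 0

Step 1: d omega = sum_{i<j} (∂f_j/∂x_i - ∂f_i/∂x_j) dx_i ∧ dx_j:
  coeff of dx ∧ dy: -z
  coeff of dx ∧ dz: -3*y + 2*z
  coeff of dy ∧ dz: -2*x + 2*y
Step 2: Apply d again to each 2-form coefficient. The only possible 3-form in R^3 is dx ∧ dy ∧ dz, with coefficient
  ∂(coeff of dy∧dz)/∂x - ∂(coeff of dx∧dz)/∂y + ∂(coeff of dx∧dy)/∂z
  = ∂/∂x (-2*x + 2*y) - ∂/∂y (-3*y + 2*z) + ∂/∂z (-z).
Each of these terms simplifies to sums of mixed partials that cancel in pairs. The result is 0 (by equality of mixed partials for smooth functions — Schwarz / Clairaut).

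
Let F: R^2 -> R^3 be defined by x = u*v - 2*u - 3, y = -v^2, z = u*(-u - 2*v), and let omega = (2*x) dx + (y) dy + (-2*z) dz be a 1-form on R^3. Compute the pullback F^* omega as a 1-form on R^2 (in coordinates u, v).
F^* omega = (-4*u^3 - 12*u^2*v - 6*u*v^2 - 8*u*v + 8*u - 6*v + 12) du + (-4*u^3 - 6*u^2*v - 4*u^2 - 6*u + 2*v^3) dv

Using F^*(f dg) = (f ∘ F) d(g ∘ F), substitute each coordinate x_i by F_i(u, v) in f_i, and replace dx_i by d F_i = (∂F_i/∂u) du + (∂F_i/∂v) dv.
  For the x component: f_1(F) = 2*u*v - 4*u - 6; d F_1 = (v - 2) du + (u) dv
  For the y component: f_2(F) = -v^2; d F_2 = (0) du + (-2*v) dv
  For the z component: f_3(F) = 2*u*(u + 2*v); d F_3 = (-2*u - 2*v) du + (-2*u) dv
Combining and collecting du, dv coefficients:
  coeff of du: -4*u^3 - 12*u^2*v - 6*u*v^2 - 8*u*v + 8*u - 6*v + 12
  coeff of dv: -4*u^3 - 6*u^2*v - 4*u^2 - 6*u + 2*v^3
F^* omega = (-4*u^3 - 12*u^2*v - 6*u*v^2 - 8*u*v + 8*u - 6*v + 12) du + (-4*u^3 - 6*u^2*v - 4*u^2 - 6*u + 2*v^3) dv.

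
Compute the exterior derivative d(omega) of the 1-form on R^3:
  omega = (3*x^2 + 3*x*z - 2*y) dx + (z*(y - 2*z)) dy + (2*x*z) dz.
d(omega) = (2) dx ∧ dy + (-3*x + 2*z) dx ∧ dz + (-y + 4*z) dy ∧ dz

For a 1-form omega = sum_i f_i dx_i, the exterior derivative is
  d(omega) = sum_{i < j} (∂f_j/∂x_i - ∂f_i/∂x_j) dx_i ∧ dx_j.
  coefficient of dx ∧ dy: ∂f_2/∂x - ∂f_1/∂y = ∂(z*(y - 2*z))/∂x - ∂(3*x^2 + 3*x*z - 2*y)/∂y = 2
  coefficient of dx ∧ dz: ∂f_3/∂x - ∂f_1/∂z = ∂(2*x*z)/∂x - ∂(3*x^2 + 3*x*z - 2*y)/∂z = -3*x + 2*z
  coefficient of dy ∧ dz: ∂f_3/∂y - ∂f_2/∂z = ∂(2*x*z)/∂y - ∂(z*(y - 2*z))/∂z = -y + 4*z
Assembling: d(omega) = (2) dx ∧ dy + (-3*x + 2*z) dx ∧ dz + (-y + 4*z) dy ∧ dz.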